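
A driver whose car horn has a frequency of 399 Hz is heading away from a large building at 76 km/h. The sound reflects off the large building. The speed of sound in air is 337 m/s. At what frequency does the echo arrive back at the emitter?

76 km/h = 21.11 m/s.
The large building receives the sound from a moving source: f₁ = f₀ · v/(v + v_e) = 399 × 337/358.11 ≈ 375 Hz.
On the return leg the driver is a moving observer: f₂ = f₁ · (v − v_e)/v = 375 × 315.89/337 ≈ 352 Hz.

352 Hz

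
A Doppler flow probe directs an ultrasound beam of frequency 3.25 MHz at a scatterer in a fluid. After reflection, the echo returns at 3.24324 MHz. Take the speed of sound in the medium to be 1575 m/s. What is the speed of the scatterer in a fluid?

1.64 m/s

Double Doppler shift off a moving reflector: f₂ = f₀ · (v + u)/(v − u) (u > 0 toward emitter).
Rearranging, u = v · (f₂ − f₀)/(f₂ + f₀) = 1575 × -0.00676/6.49324 ≈ -1.64 m/s.
So the scatterer in a fluid is moving at 1.64 m/s away from the emitter.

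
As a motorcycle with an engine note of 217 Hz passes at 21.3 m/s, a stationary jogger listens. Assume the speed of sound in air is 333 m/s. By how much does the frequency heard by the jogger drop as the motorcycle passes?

Approaching: f₁ = f · v/(v − v_s) = 217 × 333/311.7 ≈ 231.8 Hz.
Receding: f₂ = f · v/(v + v_s) = 217 × 333/354.3 ≈ 204.0 Hz.
Drop: f₁ − f₂ = 2f·v·v_s/(v² − v_s²) = 2 × 217 × 333 × 21.3/(333² − 21.3²) ≈ 27.9 Hz.

27.9 Hz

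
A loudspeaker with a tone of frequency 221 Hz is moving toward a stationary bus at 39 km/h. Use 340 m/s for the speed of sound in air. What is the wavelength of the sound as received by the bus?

1.49 m

39 km/h = 10.83 m/s.
Only the source moves, toward the listener, so f' = f · v/(v − v_s).
f' = 221 × 340/(340 − 10.83) ≈ 228 Hz.
λ' = v/f' = 340/228.273 ≈ 1.49 m.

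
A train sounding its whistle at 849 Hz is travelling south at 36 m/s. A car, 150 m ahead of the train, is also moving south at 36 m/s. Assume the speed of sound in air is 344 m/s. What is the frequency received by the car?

The car is ahead, so the train is moving toward it while the car is moving away from the train.
General Doppler shift: f' = f · (v − v_o)/(v − v_s).
f' = 849 × (344 − 36)/(344 − 36) = 849 × 308/308 ≈ 849 Hz.

849 Hz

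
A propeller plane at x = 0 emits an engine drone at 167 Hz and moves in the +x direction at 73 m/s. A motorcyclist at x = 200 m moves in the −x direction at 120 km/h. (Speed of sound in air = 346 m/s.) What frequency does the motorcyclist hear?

120 km/h = 33.33 m/s.
The observer lies on the +x side, so the source is heading toward the observer and the observer is heading toward the source.
With source approaching and observer approaching, f' = f · (v + v_o)/(v − v_s).
f' = 167 × (346 + 33.33)/(346 − 73) = 167 × 379.33/273 ≈ 232 Hz.

232 Hz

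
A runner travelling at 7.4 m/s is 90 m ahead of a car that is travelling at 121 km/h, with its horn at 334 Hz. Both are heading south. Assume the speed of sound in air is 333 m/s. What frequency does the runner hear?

363 Hz

121 km/h = 33.61 m/s.
The runner is ahead, so the car is moving toward it while the runner is moving away from the car.
Both move, so f' = f · (v − v_o)/(v − v_s).
f' = 334 × (333 − 7.4)/(333 − 33.61) = 334 × 325.6/299.39 ≈ 363 Hz.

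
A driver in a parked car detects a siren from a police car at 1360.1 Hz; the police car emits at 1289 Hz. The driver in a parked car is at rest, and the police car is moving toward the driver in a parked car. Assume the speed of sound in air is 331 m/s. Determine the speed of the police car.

f' = f · v/(v − v_s) ⇒ v_s = v · |1 − f/f'|.
v_s = 331 × |1 − 1289/1360.1| = 331 × 0.05228 ≈ 17.3 m/s.

17.3 m/s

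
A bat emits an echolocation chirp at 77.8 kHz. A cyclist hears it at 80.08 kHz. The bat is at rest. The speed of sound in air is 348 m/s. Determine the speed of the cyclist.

10.2 m/s

f' > f, so the cyclist is approaching.
f' = f · (v + v_o)/v ⇒ v_o = v · |f'/f − 1|.
v_o = 348 × |80.08/77.8 − 1| = 348 × 0.02931 ≈ 10.2 m/s.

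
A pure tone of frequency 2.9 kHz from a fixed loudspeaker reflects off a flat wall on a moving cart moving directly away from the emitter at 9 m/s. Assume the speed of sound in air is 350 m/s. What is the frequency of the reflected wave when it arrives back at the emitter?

2.75 kHz

At the flat wall on a moving cart (a moving observer), f₁ = f₀ · (v − u)/v = 2.9 × 341/350 ≈ 2.83 kHz.
On reflection it acts as a source moving away from the stationary detector: f₂ = f₁ · v/(v + u) = 2.83 × 350/359 ≈ 2.75 kHz.
Equivalently f₂ = f₀ · (v − u)/(v + u).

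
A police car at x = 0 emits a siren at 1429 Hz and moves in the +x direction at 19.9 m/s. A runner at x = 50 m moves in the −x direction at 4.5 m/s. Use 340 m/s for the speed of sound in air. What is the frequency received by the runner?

1538 Hz

The observer lies on the +x side, so the source is heading toward the observer and the observer is heading toward the source.
Both move, so f' = f · (v + v_o)/(v − v_s).
f' = 1429 × (340 + 4.5)/(340 − 19.9) = 1429 × 344.5/320.1 ≈ 1538 Hz.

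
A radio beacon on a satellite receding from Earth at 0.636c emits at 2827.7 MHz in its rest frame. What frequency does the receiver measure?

Relativistic Doppler for frequency: f' = f₀ · √((1 − β)/(1 + β)).
f' = 2827.7 × √(0.3640/1.6360) = 2827.7 × 0.47169 ≈ 1333.8 MHz.

1333.8 MHz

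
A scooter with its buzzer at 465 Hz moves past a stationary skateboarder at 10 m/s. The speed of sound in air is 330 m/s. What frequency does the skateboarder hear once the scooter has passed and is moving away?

Receding: f₂ = f · v/(v + v_s) = 465 × 330/340 ≈ 451 Hz.

451 Hz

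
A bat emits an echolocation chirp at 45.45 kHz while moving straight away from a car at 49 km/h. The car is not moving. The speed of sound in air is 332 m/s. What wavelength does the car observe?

7.60 mm

49 km/h = 13.61 m/s.
Moving source, stationary observer: f' = f · v/(v + v_s) since the source is receding.
f' = 45.45 × 332/(332 + 13.61) ≈ 43.7 kHz.
λ' = v/f' = 332/43660.1 ≈ 7.60 mm.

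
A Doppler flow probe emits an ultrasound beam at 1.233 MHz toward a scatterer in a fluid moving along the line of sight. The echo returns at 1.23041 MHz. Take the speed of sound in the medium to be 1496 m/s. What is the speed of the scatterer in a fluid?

1.57 m/s

Double Doppler shift off a moving reflector: f₂ = f₀ · (v + u)/(v − u) (u > 0 toward emitter).
Rearranging, u = v · (f₂ − f₀)/(f₂ + f₀) = 1496 × -0.00259/2.46341 ≈ -1.57 m/s.
So the scatterer in a fluid is moving at 1.57 m/s away from the emitter.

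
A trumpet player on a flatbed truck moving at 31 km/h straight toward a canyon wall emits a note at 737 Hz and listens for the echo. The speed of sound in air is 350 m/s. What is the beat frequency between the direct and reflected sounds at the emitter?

31 km/h = 8.611 m/s.
The canyon wall receives the sound from a moving source: f₁ = f₀ · v/(v − v_e) = 737 × 350/341.39 ≈ 755.6 Hz.
On the return leg the trumpet player on a flatbed truck is a moving observer: f₂ = f₁ · (v + v_e)/v = 755.6 × 358.61/350 ≈ 774.2 Hz.
Beat against the emitted tone: |f₂ − f₀| = 2v_e·f₀/(v − v_e) = 2 × 8.611 × 737/341.39 ≈ 37.2 Hz.

37.2 Hz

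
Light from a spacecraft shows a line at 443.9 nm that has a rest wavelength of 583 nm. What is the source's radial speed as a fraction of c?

λ'/λ₀ = 0.7614 < 1 (blueshift), so the source is approaching.
λ'/λ₀ = √((1 − β)/(1 + β)) for an approaching source ⇒ β = (1 − r²)/(1 + r²) with r = λ'/λ₀.
β = (1 − 0.5797)/(1 + 0.5797) ≈ 0.266.

0.266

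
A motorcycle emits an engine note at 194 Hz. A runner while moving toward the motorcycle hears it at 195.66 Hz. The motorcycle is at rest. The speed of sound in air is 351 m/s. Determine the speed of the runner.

f' = f · (v + v_o)/v ⇒ v_o = v · |f'/f − 1|.
v_o = 351 × |195.66/194 − 1| = 351 × 0.008557 ≈ 3.0 m/s.

3.0 m/s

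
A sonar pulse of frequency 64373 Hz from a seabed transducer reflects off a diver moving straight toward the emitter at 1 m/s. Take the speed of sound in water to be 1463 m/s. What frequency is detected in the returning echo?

64461 Hz

The diver first receives the wave as a moving observer: f₁ = f₀ · (v + u)/v = 64373 × (1463 + 1)/1463 ≈ 64417 Hz.
On reflection it acts as a source moving toward the stationary detector: f₂ = f₁ · v/(v − u) = 64417 × 1463/1462 ≈ 64461 Hz.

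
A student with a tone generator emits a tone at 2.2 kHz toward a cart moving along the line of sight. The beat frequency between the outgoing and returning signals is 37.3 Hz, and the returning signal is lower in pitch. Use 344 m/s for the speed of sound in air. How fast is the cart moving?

2.94 m/s

Double Doppler shift off a moving reflector: f₂ = f₀ · (v + u)/(v − u) (u > 0 toward emitter).
Returning signal is lower, so f₂ = f₀ − Δf = 2200 − 37.3 = 2162.7 Hz.
Rearranging, u = v · (f₂ − f₀)/(f₂ + f₀) = 344 × -37.3/4362.7 ≈ -2.94 m/s.
So the cart is moving at 2.94 m/s away from the emitter.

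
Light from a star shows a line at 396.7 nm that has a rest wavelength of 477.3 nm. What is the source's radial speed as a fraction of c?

0.183

λ'/λ₀ = 0.8311 < 1 (blueshift), so the source is approaching.
λ'/λ₀ = √((1 − β)/(1 + β)) for an approaching source ⇒ β = (1 − r²)/(1 + r²) with r = λ'/λ₀.
β = (1 − 0.6908)/(1 + 0.6908) ≈ 0.183.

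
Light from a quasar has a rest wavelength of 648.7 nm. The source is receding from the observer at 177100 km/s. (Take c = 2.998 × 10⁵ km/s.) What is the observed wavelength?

1278.9 nm

β = v/c = 177100/299800 = 0.5907.
Relativistic Doppler for wavelength: λ' = λ₀ · √((1 + β)/(1 − β)).
λ' = 648.7 × √(1.5907/0.4093) = 648.7 × 1.97148 ≈ 1278.9 nm.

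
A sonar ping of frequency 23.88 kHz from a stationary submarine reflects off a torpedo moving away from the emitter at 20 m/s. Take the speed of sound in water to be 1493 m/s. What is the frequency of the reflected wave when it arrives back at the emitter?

23.2 kHz

At the torpedo (a moving observer), f₁ = f₀ · (v − u)/v = 23.88 × 1473/1493 ≈ 23.6 kHz.
On reflection it acts as a source moving away from the stationary detector: f₂ = f₁ · v/(v + u) = 23.6 × 1493/1513 ≈ 23.2 kHz.
Equivalently f₂ = f₀ · (v − u)/(v + u).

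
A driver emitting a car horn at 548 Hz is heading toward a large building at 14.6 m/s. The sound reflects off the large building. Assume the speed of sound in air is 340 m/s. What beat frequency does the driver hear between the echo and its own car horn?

The large building receives the sound from a moving source: f₁ = f₀ · v/(v − v_e) = 548 × 340/325.4 ≈ 572.6 Hz.
On the return leg the driver is a moving observer: f₂ = f₁ · (v + v_e)/v = 572.6 × 354.6/340 ≈ 597.2 Hz.
Beat against the emitted tone: |f₂ − f₀| = 2v_e·f₀/(v − v_e) = 2 × 14.6 × 548/325.4 ≈ 49.2 Hz.

49.2 Hz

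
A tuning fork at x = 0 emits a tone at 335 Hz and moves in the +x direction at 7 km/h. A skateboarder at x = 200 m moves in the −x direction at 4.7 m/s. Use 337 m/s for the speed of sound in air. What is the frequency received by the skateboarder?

342 Hz

7 km/h = 1.944 m/s.
The observer lies on the +x side, so the source is heading toward the observer and the observer is heading toward the source.
General Doppler shift: f' = f · (v + v_o)/(v − v_s).
f' = 335 × (337 + 4.7)/(337 − 1.944) = 335 × 341.7/335.06 ≈ 342 Hz.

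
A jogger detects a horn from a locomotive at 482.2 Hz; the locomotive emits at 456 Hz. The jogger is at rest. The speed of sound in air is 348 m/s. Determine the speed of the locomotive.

18.9 m/s

f' > f, so the locomotive is approaching.
f' = f · v/(v − v_s) ⇒ v_s = v · |1 − f/f'|.
v_s = 348 × |1 − 456/482.2| = 348 × 0.05433 ≈ 18.9 m/s.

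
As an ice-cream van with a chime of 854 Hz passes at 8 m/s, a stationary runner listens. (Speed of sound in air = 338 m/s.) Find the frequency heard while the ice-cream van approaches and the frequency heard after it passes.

Approaching: f₁ = f · v/(v − v_s) = 854 × 338/330 ≈ 875 Hz.
Receding: f₂ = f · v/(v + v_s) = 854 × 338/346 ≈ 834 Hz.

875 Hz approaching; 834 Hz receding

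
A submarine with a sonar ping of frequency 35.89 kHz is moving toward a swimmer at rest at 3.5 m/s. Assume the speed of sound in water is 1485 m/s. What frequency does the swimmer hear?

36.0 kHz

Moving source, stationary observer: f' = f · v/(v − v_s) since the source is approaching.
f' = 35.89 × 1485/(1485 − 3.5) = 35.89 × 1485/1482 ≈ 36.0 kHz.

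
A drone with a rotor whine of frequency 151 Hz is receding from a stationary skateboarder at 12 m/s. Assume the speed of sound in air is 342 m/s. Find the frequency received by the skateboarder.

146 Hz

With the source moving away from a stationary observer, f' = f · v/(v + v_s).
f' = 151 × 342/(342 + 12) = 151 × 342/354 ≈ 146 Hz.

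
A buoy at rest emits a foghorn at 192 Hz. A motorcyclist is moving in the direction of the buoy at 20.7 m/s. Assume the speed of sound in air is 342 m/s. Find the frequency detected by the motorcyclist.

204 Hz

Moving observer, stationary source: f' = f · (v + v_o)/v.
f' = 192 × (342 + 20.7)/342 = 192 × 362.7/342 ≈ 204 Hz.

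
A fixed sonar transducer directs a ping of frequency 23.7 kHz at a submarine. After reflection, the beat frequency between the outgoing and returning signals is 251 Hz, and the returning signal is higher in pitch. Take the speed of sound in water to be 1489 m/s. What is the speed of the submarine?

Double Doppler shift off a moving reflector: f₂ = f₀ · (v + u)/(v − u) (u > 0 toward emitter).
Returning signal is higher, so f₂ = f₀ + Δf = 23700 + 251 = 23951 Hz.
Rearranging, u = v · (f₂ − f₀)/(f₂ + f₀) = 1489 × 251/47651 ≈ 7.8 m/s.
So the submarine is moving at 7.8 m/s toward the emitter.

7.8 m/s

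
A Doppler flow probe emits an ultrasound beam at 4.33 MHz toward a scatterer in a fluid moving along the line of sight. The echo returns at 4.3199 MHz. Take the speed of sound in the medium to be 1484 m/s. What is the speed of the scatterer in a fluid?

1.73 m/s

Double Doppler shift off a moving reflector: f₂ = f₀ · (v + u)/(v − u) (u > 0 toward emitter).
Rearranging, u = v · (f₂ − f₀)/(f₂ + f₀) = 1484 × -0.0101/8.6499 ≈ -1.73 m/s.
So the scatterer in a fluid is moving at 1.73 m/s away from the emitter.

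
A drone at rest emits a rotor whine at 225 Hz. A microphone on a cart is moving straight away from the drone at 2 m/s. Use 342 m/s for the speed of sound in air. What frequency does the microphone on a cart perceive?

224 Hz

Moving observer, stationary source: f' = f · (v − v_o)/v.
f' = 225 × (342 − 2)/342 = 225 × 340/342 ≈ 224 Hz.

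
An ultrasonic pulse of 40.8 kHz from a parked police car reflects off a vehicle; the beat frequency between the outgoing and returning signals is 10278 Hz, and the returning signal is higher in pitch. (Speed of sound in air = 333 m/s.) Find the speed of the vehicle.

37 m/s

Double Doppler shift off a moving reflector: f₂ = f₀ · (v + u)/(v − u) (u > 0 toward emitter).
Returning signal is higher, so f₂ = f₀ + Δf = 40800 + 10278 = 51078 Hz.
Rearranging, u = v · (f₂ − f₀)/(f₂ + f₀) = 333 × 10278/91878 ≈ 37 m/s.
So the vehicle is moving at 37 m/s toward the emitter.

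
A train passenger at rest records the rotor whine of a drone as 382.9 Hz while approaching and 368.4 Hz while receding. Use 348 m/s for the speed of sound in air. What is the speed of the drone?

6.7 m/s

f₁/f₂ = (v + v_s)/(v − v_s), so v_s = v · (f₁ − f₂)/(f₁ + f₂).
v_s = 348 × (382.9 − 368.4)/(382.9 + 368.4) = 348 × 14.5/751.3 ≈ 6.7 m/s.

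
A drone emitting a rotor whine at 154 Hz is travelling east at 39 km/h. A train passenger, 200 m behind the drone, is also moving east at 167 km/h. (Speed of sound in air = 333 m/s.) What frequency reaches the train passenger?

39 km/h = 10.83 m/s; 167 km/h = 46.39 m/s.
The train passenger is behind, so the drone is moving away from it while the train passenger is moving toward the drone.
General Doppler shift: f' = f · (v + v_o)/(v + v_s).
f' = 154 × (333 + 46.39)/(333 + 10.83) = 154 × 379.39/343.83 ≈ 170 Hz.

170 Hz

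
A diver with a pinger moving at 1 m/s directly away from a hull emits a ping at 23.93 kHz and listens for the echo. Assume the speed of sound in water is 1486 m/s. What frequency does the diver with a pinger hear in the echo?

23.9 kHz

The hull receives the sound from a moving source: f₁ = f₀ · v/(v + v_e) = 23.93 × 1486/1487 ≈ 23.9 kHz.
On the return leg the diver with a pinger is a moving observer: f₂ = f₁ · (v − v_e)/v = 23.9 × 1485/1486 ≈ 23.9 kHz.
Equivalently f₂ = f₀ · (v − v_e)/(v + v_e).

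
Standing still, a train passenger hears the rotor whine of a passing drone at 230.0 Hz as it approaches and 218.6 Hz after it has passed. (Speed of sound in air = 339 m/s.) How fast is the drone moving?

f₁/f₂ = (v + v_s)/(v − v_s), so v_s = v · (f₁ − f₂)/(f₁ + f₂).
v_s = 339 × (230.0 − 218.6)/(230.0 + 218.6) = 339 × 11.4/448.6 ≈ 8.6 m/s.

8.6 m/s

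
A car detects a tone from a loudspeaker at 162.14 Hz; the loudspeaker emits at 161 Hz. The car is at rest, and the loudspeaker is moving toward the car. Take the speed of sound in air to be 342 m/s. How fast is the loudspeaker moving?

2.40 m/s

f' = f · v/(v − v_s) ⇒ v_s = v · |1 − f/f'|.
v_s = 342 × |1 − 161/162.14| = 342 × 0.007031 ≈ 2.40 m/s.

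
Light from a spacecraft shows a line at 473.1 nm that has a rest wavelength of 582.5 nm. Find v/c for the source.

0.205c

λ'/λ₀ = 0.8122 < 1 (blueshift), so the source is approaching.
λ'/λ₀ = √((1 − β)/(1 + β)) for an approaching source ⇒ β = (1 − r²)/(1 + r²) with r = λ'/λ₀.
β = (1 − 0.6597)/(1 + 0.6597) ≈ 0.205.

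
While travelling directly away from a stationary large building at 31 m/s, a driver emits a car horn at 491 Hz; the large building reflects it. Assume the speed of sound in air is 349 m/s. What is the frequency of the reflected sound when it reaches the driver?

The large building receives the sound from a moving source: f₁ = f₀ · v/(v + v_e) = 491 × 349/380 ≈ 451 Hz.
On the return leg the driver is a moving observer: f₂ = f₁ · (v − v_e)/v = 451 × 318/349 ≈ 411 Hz.

411 Hz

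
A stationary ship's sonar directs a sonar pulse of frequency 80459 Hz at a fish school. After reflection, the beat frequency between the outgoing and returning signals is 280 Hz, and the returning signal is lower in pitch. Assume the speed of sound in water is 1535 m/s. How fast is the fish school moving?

Double Doppler shift off a moving reflector: f₂ = f₀ · (v + u)/(v − u) (u > 0 toward emitter).
Returning signal is lower, so f₂ = f₀ − Δf = 80459 − 280 = 80179 Hz.
Rearranging, u = v · (f₂ − f₀)/(f₂ + f₀) = 1535 × -280/160638 ≈ -2.68 m/s.
So the fish school is moving at 2.68 m/s away from the emitter.

2.68 m/s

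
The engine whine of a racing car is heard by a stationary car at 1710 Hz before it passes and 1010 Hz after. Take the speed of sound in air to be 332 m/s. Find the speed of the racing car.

85 m/s

f₁/f₂ = (v + v_s)/(v − v_s), so v_s = v · (f₁ − f₂)/(f₁ + f₂).
v_s = 332 × (1710 − 1010)/(1710 + 1010) = 332 × 700/2720 ≈ 85 m/s.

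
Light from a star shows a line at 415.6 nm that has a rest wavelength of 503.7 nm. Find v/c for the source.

λ'/λ₀ = 0.8251 < 1 (blueshift), so the source is approaching.
λ'/λ₀ = √((1 − β)/(1 + β)) for an approaching source ⇒ β = (1 − r²)/(1 + r²) with r = λ'/λ₀.
β = (1 − 0.6808)/(1 + 0.6808) ≈ 0.190.

0.190c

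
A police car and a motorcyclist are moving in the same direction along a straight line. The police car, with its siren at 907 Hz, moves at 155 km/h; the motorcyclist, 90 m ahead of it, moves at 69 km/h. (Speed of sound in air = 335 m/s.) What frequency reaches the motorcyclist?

155 km/h = 43.06 m/s; 69 km/h = 19.17 m/s.
The motorcyclist is ahead, so the police car is moving toward it while the motorcyclist is moving away from the police car.
General Doppler shift: f' = f · (v − v_o)/(v − v_s).
f' = 907 × (335 − 19.17)/(335 − 43.06) = 907 × 315.83/291.94 ≈ 981 Hz.

981 Hz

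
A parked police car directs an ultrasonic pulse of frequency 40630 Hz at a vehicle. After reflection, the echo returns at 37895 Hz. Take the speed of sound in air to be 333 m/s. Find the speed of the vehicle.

11.6 m/s

Double Doppler shift off a moving reflector: f₂ = f₀ · (v + u)/(v − u) (u > 0 toward emitter).
Rearranging, u = v · (f₂ − f₀)/(f₂ + f₀) = 333 × -2735/78525 ≈ -11.6 m/s.
So the vehicle is moving at 11.6 m/s away from the emitter.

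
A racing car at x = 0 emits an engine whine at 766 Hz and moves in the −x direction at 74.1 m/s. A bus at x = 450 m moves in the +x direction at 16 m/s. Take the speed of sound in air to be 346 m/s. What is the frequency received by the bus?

602 Hz

The observer lies on the +x side, so the source is heading away from the observer and the observer is heading away from the source.
General Doppler shift: f' = f · (v − v_o)/(v + v_s).
f' = 766 × (346 − 16)/(346 + 74.1) = 766 × 330/420.1 ≈ 602 Hz.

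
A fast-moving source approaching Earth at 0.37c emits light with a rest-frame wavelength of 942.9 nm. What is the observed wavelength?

639.4 nm

Relativistic Doppler for wavelength: λ' = λ₀ · √((1 − β)/(1 + β)).
λ' = 942.9 × √(0.6300/1.3700) = 942.9 × 0.67813 ≈ 639.4 nm.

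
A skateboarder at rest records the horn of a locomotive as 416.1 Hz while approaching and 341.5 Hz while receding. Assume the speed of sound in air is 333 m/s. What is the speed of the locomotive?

33 m/s

f₁/f₂ = (v + v_s)/(v − v_s), so v_s = v · (f₁ − f₂)/(f₁ + f₂).
v_s = 333 × (416.1 − 341.5)/(416.1 + 341.5) = 333 × 74.6/757.6 ≈ 33 m/s.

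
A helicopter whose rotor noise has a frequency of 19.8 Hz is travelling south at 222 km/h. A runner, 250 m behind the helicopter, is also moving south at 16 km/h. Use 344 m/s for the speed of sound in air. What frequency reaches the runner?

222 km/h = 61.67 m/s; 16 km/h = 4.444 m/s.
The runner is behind, so the helicopter is moving away from it while the runner is moving toward the helicopter.
Both move, so f' = f · (v + v_o)/(v + v_s).
f' = 19.8 × (344 + 4.444)/(344 + 61.67) = 19.8 × 348.44/405.67 ≈ 17.0 Hz.

17.0 Hz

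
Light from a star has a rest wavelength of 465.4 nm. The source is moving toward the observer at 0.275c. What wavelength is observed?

350.9 nm

Relativistic Doppler for wavelength: λ' = λ₀ · √((1 − β)/(1 + β)).
λ' = 465.4 × √(0.7250/1.2750) = 465.4 × 0.75407 ≈ 350.9 nm.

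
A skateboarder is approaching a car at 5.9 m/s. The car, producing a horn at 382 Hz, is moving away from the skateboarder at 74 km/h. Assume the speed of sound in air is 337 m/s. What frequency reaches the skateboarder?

74 km/h = 20.56 m/s.
With source receding and observer approaching, f' = f · (v + v_o)/(v + v_s).
f' = 382 × (337 + 5.9)/(337 + 20.56) = 382 × 342.9/357.56 ≈ 366 Hz.

366 Hz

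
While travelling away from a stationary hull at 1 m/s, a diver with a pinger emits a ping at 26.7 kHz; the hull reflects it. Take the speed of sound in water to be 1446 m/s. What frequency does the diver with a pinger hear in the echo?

The hull receives the sound from a moving source: f₁ = f₀ · v/(v + v_e) = 26.7 × 1446/1447 ≈ 26.7 kHz.
On the return leg the diver with a pinger is a moving observer: f₂ = f₁ · (v − v_e)/v = 26.7 × 1445/1446 ≈ 26.7 kHz.

26.7 kHz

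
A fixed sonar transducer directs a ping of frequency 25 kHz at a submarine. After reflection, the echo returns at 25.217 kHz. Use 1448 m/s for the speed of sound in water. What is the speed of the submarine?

Double Doppler shift off a moving reflector: f₂ = f₀ · (v + u)/(v − u) (u > 0 toward emitter).
Rearranging, u = v · (f₂ − f₀)/(f₂ + f₀) = 1448 × 0.217/50.217 ≈ 6.3 m/s.
So the submarine is moving at 6.3 m/s toward the emitter.

6.3 m/s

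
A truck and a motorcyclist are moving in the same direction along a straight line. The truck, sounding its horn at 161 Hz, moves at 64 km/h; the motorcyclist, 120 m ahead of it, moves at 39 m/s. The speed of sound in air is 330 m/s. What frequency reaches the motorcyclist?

150 Hz

64 km/h = 17.78 m/s.
The motorcyclist is ahead, so the truck is moving toward it while the motorcyclist is moving away from the truck.
With source approaching and observer receding, f' = f · (v − v_o)/(v − v_s).
f' = 161 × (330 − 39)/(330 − 17.78) = 161 × 291/312.22 ≈ 150 Hz.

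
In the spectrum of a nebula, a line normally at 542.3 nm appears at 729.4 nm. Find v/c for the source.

0.288c

λ'/λ₀ = 1.3450 > 1 (redshift), so the source is receding.
λ'/λ₀ = √((1 + β)/(1 − β)) for a receding source ⇒ β = (r² − 1)/(r² + 1) with r = λ'/λ₀.
β = (1.8091 − 1)/(1.8091 + 1) ≈ 0.288.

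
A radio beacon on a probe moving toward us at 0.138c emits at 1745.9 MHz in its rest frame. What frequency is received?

2006.0 MHz

Relativistic Doppler for frequency: f' = f₀ · √((1 + β)/(1 − β)).
f' = 1745.9 × √(1.1380/0.8620) = 1745.9 × 1.14899 ≈ 2006.0 MHz.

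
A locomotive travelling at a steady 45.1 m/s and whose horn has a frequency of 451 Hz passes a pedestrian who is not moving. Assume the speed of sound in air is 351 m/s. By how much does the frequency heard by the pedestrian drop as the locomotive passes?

118 Hz

Approaching: f₁ = f · v/(v − v_s) = 451 × 351/305.9 ≈ 517 Hz.
Receding: f₂ = f · v/(v + v_s) = 451 × 351/396.1 ≈ 400 Hz.
Drop: f₁ − f₂ = 2f·v·v_s/(v² − v_s²) = 2 × 451 × 351 × 45.1/(351² − 45.1²) ≈ 118 Hz.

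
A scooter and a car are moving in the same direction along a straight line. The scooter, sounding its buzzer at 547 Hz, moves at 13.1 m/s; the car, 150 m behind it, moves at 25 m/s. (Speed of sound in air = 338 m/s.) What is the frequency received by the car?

The car is behind, so the scooter is moving away from it while the car is moving toward the scooter.
General Doppler shift: f' = f · (v + v_o)/(v + v_s).
f' = 547 × (338 + 25)/(338 + 13.1) = 547 × 363/351.1 ≈ 566 Hz.

566 Hz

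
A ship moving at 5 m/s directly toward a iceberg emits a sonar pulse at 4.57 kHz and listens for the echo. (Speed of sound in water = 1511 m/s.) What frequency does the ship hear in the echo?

The iceberg receives the sound from a moving source: f₁ = f₀ · v/(v − v_e) = 4.57 × 1511/1506 ≈ 4.59 kHz.
On the return leg the ship is a moving observer: f₂ = f₁ · (v + v_e)/v = 4.59 × 1516/1511 ≈ 4.60 kHz.

4.60 kHz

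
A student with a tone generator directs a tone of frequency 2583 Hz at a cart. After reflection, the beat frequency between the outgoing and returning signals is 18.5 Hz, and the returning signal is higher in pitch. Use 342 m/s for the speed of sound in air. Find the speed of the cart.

Double Doppler shift off a moving reflector: f₂ = f₀ · (v + u)/(v − u) (u > 0 toward emitter).
Returning signal is higher, so f₂ = f₀ + Δf = 2583 + 18.5 = 2601.5 Hz.
Rearranging, u = v · (f₂ − f₀)/(f₂ + f₀) = 342 × 18.5/5184.5 ≈ 1.22 m/s.
So the cart is moving at 1.22 m/s toward the emitter.

1.22 m/s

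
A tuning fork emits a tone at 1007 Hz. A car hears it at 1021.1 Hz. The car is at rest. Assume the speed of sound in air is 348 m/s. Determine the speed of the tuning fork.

f' > f, so the tuning fork is approaching.
f' = f · v/(v − v_s) ⇒ v_s = v · |1 − f/f'|.
v_s = 348 × |1 − 1007/1021.1| = 348 × 0.01381 ≈ 4.8 m/s.

4.8 m/s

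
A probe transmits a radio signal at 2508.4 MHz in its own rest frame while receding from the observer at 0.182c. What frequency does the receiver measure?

2086.7 MHz

Relativistic Doppler for frequency: f' = f₀ · √((1 − β)/(1 + β)).
f' = 2508.4 × √(0.8180/1.1820) = 2508.4 × 0.83189 ≈ 2086.7 MHz.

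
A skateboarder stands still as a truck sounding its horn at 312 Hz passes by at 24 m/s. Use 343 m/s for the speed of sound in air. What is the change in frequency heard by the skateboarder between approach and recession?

Approaching: f₁ = f · v/(v − v_s) = 312 × 343/319 ≈ 335.5 Hz.
Receding: f₂ = f · v/(v + v_s) = 312 × 343/367 ≈ 291.6 Hz.
Drop: f₁ − f₂ = 2f·v·v_s/(v² − v_s²) = 2 × 312 × 343 × 24/(343² − 24²) ≈ 43.9 Hz.

43.9 Hz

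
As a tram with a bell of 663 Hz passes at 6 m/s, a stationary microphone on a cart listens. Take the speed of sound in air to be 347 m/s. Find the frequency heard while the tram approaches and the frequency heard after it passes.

Approaching: f₁ = f · v/(v − v_s) = 663 × 347/341 ≈ 675 Hz.
Receding: f₂ = f · v/(v + v_s) = 663 × 347/353 ≈ 652 Hz.

675 Hz approaching; 652 Hz receding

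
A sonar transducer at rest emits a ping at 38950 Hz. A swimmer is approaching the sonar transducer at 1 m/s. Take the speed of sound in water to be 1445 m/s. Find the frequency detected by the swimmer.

38977 Hz

Moving observer, stationary source: f' = f · (v + v_o)/v.
f' = 38950 × (1445 + 1)/1445 = 38950 × 1446/1445 ≈ 38977 Hz.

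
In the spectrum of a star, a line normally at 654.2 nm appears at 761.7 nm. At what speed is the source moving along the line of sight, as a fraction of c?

λ'/λ₀ = 1.1643 > 1 (redshift), so the source is receding.
λ'/λ₀ = √((1 + β)/(1 − β)) for a receding source ⇒ β = (r² − 1)/(r² + 1) with r = λ'/λ₀.
β = (1.3556 − 1)/(1.3556 + 1) ≈ 0.151.

0.151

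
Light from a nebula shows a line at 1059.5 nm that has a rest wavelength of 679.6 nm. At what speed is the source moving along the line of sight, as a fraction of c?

λ'/λ₀ = 1.5590 > 1 (redshift), so the source is receding.
λ'/λ₀ = √((1 + β)/(1 − β)) for a receding source ⇒ β = (r² − 1)/(r² + 1) with r = λ'/λ₀.
β = (2.4305 − 1)/(2.4305 + 1) ≈ 0.417.

0.417c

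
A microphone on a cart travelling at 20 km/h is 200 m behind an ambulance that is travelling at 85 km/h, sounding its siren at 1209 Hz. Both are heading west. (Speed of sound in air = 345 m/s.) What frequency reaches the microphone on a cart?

1150 Hz

85 km/h = 23.61 m/s; 20 km/h = 5.556 m/s.
The microphone on a cart is behind, so the ambulance is moving away from it while the microphone on a cart is moving toward the ambulance.
General Doppler shift: f' = f · (v + v_o)/(v + v_s).
f' = 1209 × (345 + 5.556)/(345 + 23.61) = 1209 × 350.56/368.61 ≈ 1150 Hz.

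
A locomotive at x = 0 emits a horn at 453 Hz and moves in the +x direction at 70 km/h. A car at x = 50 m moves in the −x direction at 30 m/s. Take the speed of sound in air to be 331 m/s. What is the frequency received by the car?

70 km/h = 19.44 m/s.
The observer lies on the +x side, so the source is heading toward the observer and the observer is heading toward the source.
With source approaching and observer approaching, f' = f · (v + v_o)/(v − v_s).
f' = 453 × (331 + 30)/(331 − 19.44) = 453 × 361/311.56 ≈ 525 Hz.

525 Hz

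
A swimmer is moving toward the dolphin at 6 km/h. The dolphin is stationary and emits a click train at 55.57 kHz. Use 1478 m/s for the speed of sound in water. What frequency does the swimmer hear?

6 km/h = 1.667 m/s.
Moving observer, stationary source: f' = f · (v + v_o)/v.
f' = 55.57 × (1478 + 1.667)/1478 = 55.57 × 1479.7/1478 ≈ 55.6 kHz.

55.6 kHz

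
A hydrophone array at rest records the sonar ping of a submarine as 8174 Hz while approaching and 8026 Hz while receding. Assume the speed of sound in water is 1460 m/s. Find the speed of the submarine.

f₁/f₂ = (v + v_s)/(v − v_s), so v_s = v · (f₁ − f₂)/(f₁ + f₂).
v_s = 1460 × (8174 − 8026)/(8174 + 8026) = 1460 × 148/16200 ≈ 13.3 m/s.

13.3 m/s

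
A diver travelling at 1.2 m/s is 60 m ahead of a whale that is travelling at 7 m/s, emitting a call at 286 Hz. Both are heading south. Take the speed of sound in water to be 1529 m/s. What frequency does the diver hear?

287 Hz

The diver is ahead, so the whale is moving toward it while the diver is moving away from the whale.
Both move, so f' = f · (v − v_o)/(v − v_s).
f' = 286 × (1529 − 1.2)/(1529 − 7) = 286 × 1527.8/1522 ≈ 287 Hz.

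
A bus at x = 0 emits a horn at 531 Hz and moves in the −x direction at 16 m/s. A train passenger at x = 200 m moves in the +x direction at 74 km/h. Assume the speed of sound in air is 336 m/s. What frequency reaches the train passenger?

74 km/h = 20.56 m/s.
The observer lies on the +x side, so the source is heading away from the observer and the observer is heading away from the source.
Both move, so f' = f · (v − v_o)/(v + v_s).
f' = 531 × (336 − 20.56)/(336 + 16) = 531 × 315.44/352 ≈ 476 Hz.

476 Hz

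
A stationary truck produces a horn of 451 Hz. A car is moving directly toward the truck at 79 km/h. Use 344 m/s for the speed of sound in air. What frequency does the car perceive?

480 Hz

79 km/h = 21.94 m/s.
Only the observer moves, toward the source, so f' = f · (v + v_o)/v.
f' = 451 × (344 + 21.94)/344 = 451 × 365.94/344 ≈ 480 Hz.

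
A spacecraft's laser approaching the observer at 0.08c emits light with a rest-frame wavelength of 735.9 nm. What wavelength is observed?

679.2 nm

Relativistic Doppler for wavelength: λ' = λ₀ · √((1 − β)/(1 + β)).
λ' = 735.9 × √(0.9200/1.0800) = 735.9 × 0.92296 ≈ 679.2 nm.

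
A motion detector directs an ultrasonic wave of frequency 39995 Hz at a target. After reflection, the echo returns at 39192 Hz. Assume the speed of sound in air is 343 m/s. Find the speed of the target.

Double Doppler shift off a moving reflector: f₂ = f₀ · (v + u)/(v − u) (u > 0 toward emitter).
Rearranging, u = v · (f₂ − f₀)/(f₂ + f₀) = 343 × -803/79187 ≈ -3.5 m/s.
So the target is moving at 3.5 m/s away from the emitter.

3.5 m/s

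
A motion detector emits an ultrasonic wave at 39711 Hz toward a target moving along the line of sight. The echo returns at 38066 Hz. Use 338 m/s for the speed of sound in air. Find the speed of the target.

7.1 m/s

Double Doppler shift off a moving reflector: f₂ = f₀ · (v + u)/(v − u) (u > 0 toward emitter).
Rearranging, u = v · (f₂ − f₀)/(f₂ + f₀) = 338 × -1645/77777 ≈ -7.1 m/s.
So the target is moving at 7.1 m/s away from the emitter.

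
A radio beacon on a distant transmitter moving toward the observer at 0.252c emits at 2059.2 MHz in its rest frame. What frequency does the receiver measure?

2664.1 MHz

Relativistic Doppler for frequency: f' = f₀ · √((1 + β)/(1 − β)).
f' = 2059.2 × √(1.2520/0.7480) = 2059.2 × 1.29375 ≈ 2664.1 MHz.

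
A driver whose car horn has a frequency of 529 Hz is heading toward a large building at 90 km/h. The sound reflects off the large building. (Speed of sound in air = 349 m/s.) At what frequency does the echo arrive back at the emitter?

611 Hz

90 km/h = 25 m/s.
The large building receives the sound from a moving source: f₁ = f₀ · v/(v − v_e) = 529 × 349/324 ≈ 570 Hz.
On the return leg the driver is a moving observer: f₂ = f₁ · (v + v_e)/v = 570 × 374/349 ≈ 611 Hz.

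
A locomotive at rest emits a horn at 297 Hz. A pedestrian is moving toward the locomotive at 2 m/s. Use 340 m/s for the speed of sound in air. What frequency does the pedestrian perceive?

299 Hz

Moving observer, stationary source: f' = f · (v + v_o)/v.
f' = 297 × (340 + 2)/340 = 297 × 342/340 ≈ 299 Hz.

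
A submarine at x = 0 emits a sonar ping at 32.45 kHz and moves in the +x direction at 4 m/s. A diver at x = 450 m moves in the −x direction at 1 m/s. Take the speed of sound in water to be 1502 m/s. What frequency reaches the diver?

32.6 kHz

The observer lies on the +x side, so the source is heading toward the observer and the observer is heading toward the source.
General Doppler shift: f' = f · (v + v_o)/(v − v_s).
f' = 32.45 × (1502 + 1)/(1502 − 4) = 32.45 × 1503/1498 ≈ 32.6 kHz.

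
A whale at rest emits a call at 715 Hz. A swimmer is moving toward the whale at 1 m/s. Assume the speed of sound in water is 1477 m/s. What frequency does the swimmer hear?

715 Hz

Moving observer, stationary source: f' = f · (v + v_o)/v.
f' = 715 × (1477 + 1)/1477 = 715 × 1478/1477 ≈ 715 Hz.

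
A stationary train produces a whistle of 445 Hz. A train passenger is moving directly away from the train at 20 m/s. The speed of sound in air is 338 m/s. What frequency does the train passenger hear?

419 Hz

Moving observer, stationary source: f' = f · (v − v_o)/v.
f' = 445 × (338 − 20)/338 = 445 × 318/338 ≈ 419 Hz.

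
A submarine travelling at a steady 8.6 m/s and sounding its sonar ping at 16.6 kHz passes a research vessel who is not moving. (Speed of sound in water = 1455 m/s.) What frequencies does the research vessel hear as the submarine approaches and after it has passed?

16.70 kHz approaching; 16.50 kHz receding

Approaching: f₁ = f · v/(v − v_s) = 16.6 × 1455/1446.4 ≈ 16.70 kHz.
Receding: f₂ = f · v/(v + v_s) = 16.6 × 1455/1463.6 ≈ 16.50 kHz.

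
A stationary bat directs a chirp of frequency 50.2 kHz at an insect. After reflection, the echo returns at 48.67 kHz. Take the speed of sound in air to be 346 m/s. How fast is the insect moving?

5.4 m/s

Double Doppler shift off a moving reflector: f₂ = f₀ · (v + u)/(v − u) (u > 0 toward emitter).
Rearranging, u = v · (f₂ − f₀)/(f₂ + f₀) = 346 × -1.53/98.87 ≈ -5.4 m/s.
So the insect is moving at 5.4 m/s away from the emitter.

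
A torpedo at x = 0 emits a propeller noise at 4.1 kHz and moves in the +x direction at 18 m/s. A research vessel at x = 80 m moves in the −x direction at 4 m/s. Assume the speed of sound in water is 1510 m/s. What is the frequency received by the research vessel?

The observer lies on the +x side, so the source is heading toward the observer and the observer is heading toward the source.
With source approaching and observer approaching, f' = f · (v + v_o)/(v − v_s).
f' = 4.1 × (1510 + 4)/(1510 − 18) = 4.1 × 1514/1492 ≈ 4.16 kHz.

4.16 kHz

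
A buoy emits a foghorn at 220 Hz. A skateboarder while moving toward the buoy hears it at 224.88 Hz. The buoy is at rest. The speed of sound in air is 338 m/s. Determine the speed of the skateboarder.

7.5 m/s

f' = f · (v + v_o)/v ⇒ v_o = v · |f'/f − 1|.
v_o = 338 × |224.88/220 − 1| = 338 × 0.02218 ≈ 7.5 m/s.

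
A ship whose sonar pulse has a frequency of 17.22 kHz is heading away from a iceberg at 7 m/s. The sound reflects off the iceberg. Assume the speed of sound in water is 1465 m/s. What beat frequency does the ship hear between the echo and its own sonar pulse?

164 Hz

The iceberg receives the sound from a moving source: f₁ = f₀ · v/(v + v_e) = 17.22 × 1465/1472 ≈ 17.1381 kHz.
On the return leg the ship is a moving observer: f₂ = f₁ · (v − v_e)/v = 17.1381 × 1458/1465 ≈ 17.0562 kHz.
Beat against the emitted tone (with f₀ = 17220 Hz): |f₂ − f₀| = 2v_e·f₀/(v + v_e) = 2 × 7 × 17220/1472 ≈ 164 Hz.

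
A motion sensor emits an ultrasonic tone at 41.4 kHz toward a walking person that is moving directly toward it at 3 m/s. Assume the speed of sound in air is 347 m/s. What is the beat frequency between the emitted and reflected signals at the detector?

At the walking person (a moving observer), f₁ = f₀ · (v + u)/v = 41.4 × 350/347 ≈ 41.758 kHz.
The reflection then acts as a moving source: f₂ = f₁ · v/(v − u) ≈ 42.122 kHz.
Equivalently f₂ = f₀ · (v + u)/(v − u).
Beat frequency (with f₀ = 41400 Hz): |f₂ − f₀| = 2u·f₀/(v − u) = 2 × 3 × 41400/344 ≈ 722 Hz.

722 Hz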